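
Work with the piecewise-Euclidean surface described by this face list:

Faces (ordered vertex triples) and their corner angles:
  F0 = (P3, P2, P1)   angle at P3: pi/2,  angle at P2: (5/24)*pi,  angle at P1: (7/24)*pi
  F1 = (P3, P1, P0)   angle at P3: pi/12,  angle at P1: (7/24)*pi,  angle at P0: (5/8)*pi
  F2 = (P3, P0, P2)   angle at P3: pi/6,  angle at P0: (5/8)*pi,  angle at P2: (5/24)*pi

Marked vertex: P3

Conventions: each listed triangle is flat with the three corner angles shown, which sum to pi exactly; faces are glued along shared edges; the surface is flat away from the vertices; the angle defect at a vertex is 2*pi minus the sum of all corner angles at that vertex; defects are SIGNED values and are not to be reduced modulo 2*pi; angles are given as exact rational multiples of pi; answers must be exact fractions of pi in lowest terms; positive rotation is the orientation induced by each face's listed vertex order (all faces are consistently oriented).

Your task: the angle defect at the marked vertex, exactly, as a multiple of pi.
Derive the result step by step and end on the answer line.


Sum of corner angles at P3: (3/4)*pi
defect = 2*pi - (3/4)*pi

Answer: defect(P3) = (5/4)*pi


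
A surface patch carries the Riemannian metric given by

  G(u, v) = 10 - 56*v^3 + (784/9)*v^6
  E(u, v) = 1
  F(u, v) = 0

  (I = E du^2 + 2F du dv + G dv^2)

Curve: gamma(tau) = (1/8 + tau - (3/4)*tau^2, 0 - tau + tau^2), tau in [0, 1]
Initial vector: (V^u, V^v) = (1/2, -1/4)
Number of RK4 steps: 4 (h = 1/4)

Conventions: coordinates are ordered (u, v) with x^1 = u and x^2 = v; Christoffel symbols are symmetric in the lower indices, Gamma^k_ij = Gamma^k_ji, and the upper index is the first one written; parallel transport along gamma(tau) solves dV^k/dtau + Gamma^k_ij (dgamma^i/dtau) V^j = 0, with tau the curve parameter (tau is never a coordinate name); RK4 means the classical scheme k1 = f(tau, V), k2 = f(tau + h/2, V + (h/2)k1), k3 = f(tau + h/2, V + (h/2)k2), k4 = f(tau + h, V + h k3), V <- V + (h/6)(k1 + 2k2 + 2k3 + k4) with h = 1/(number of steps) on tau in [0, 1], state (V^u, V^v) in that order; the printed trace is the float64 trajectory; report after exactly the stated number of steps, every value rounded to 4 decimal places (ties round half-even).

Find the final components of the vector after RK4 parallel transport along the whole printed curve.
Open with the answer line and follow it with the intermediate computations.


Answer: V^u = 0.5000, V^v = -0.2500

gamma'(tau) = (1 - (3/2)*tau, -1 + 2*tau); f(tau, V)^k = -Gamma^k_ij(gamma(tau)) gamma'^i(tau) V^j; h = 1/4; intermediate values shown to 6 dp
curve data and Christoffel symbols at the stage parameters:
  tau = 0.000000: gamma = (0.125000, 0.000000), gamma' = (1.000000, -1.000000); Gamma_uuu = 0.000000, Gamma_uuv = 0.000000, Gamma_uvv = 0.000000, Gamma_vuu = 0.000000, Gamma_vuv = 0.000000, Gamma_vvv = 0.000000
  tau = 0.125000: gamma = (0.238281, -0.109375), gamma' = (0.812500, -0.750000); Gamma_uuu = 0.000000, Gamma_uuv = 0.000000, Gamma_uvv = 0.000000, Gamma_vuu = 0.000000, Gamma_vuv = 0.000000, Gamma_vvv = -0.100162
  tau = 0.250000: gamma = (0.328125, -0.187500), gamma' = (0.625000, -0.500000); Gamma_uuu = 0.000000, Gamma_uuv = 0.000000, Gamma_uvv = 0.000000, Gamma_vuu = 0.000000, Gamma_vuv = 0.000000, Gamma_vvv = -0.290534
  tau = 0.375000: gamma = (0.394531, -0.234375), gamma' = (0.437500, -0.250000); Gamma_uuu = 0.000000, Gamma_uuv = 0.000000, Gamma_uvv = 0.000000, Gamma_vuu = 0.000000, Gamma_vuv = 0.000000, Gamma_vvv = -0.447032
  tau = 0.500000: gamma = (0.437500, -0.250000), gamma' = (0.250000, 0.000000); Gamma_uuu = 0.000000, Gamma_uuv = 0.000000, Gamma_uvv = 0.000000, Gamma_vuu = 0.000000, Gamma_vuv = 0.000000, Gamma_vvv = -0.505238
  tau = 0.625000: gamma = (0.457031, -0.234375), gamma' = (0.062500, 0.250000); Gamma_uuu = 0.000000, Gamma_uuv = 0.000000, Gamma_uvv = 0.000000, Gamma_vuu = 0.000000, Gamma_vuv = 0.000000, Gamma_vvv = -0.447032
  tau = 0.750000: gamma = (0.453125, -0.187500), gamma' = (-0.125000, 0.500000); Gamma_uuu = 0.000000, Gamma_uuv = 0.000000, Gamma_uvv = 0.000000, Gamma_vuu = 0.000000, Gamma_vuv = 0.000000, Gamma_vvv = -0.290534
  tau = 0.875000: gamma = (0.425781, -0.109375), gamma' = (-0.312500, 0.750000); Gamma_uuu = 0.000000, Gamma_uuv = 0.000000, Gamma_uvv = 0.000000, Gamma_vuu = 0.000000, Gamma_vuv = 0.000000, Gamma_vvv = -0.100162
  tau = 1.000000: gamma = (0.375000, 0.000000), gamma' = (-0.500000, 1.000000); Gamma_uuu = 0.000000, Gamma_uuv = 0.000000, Gamma_uvv = 0.000000, Gamma_vuu = 0.000000, Gamma_vuv = 0.000000, Gamma_vvv = 0.000000
step 0: V^u = 0.5000, V^v = -0.2500
step 1: k1 = (0.000000, 0.000000), k2 = (0.000000, 0.018780), k3 = (0.000000, 0.018604), k4 = (0.000000, 0.035641); V <- V + (h/6)(k1 + 2k2 + 2k3 + k4): V^u = 0.5000, V^v = -0.2454
step 2: k1 = (0.000000, 0.035648), k2 = (0.000000, 0.026927), k3 = (0.000000, 0.027049), k4 = (0.000000, 0.000000); V <- V + (h/6)(k1 + 2k2 + 2k3 + k4): V^u = 0.5000, V^v = -0.2394
step 3: k1 = (0.000000, 0.000000), k2 = (0.000000, -0.026757), k3 = (0.000000, -0.027130), k4 = (0.000000, -0.035765); V <- V + (h/6)(k1 + 2k2 + 2k3 + k4): V^u = 0.5000, V^v = -0.2454
step 4: k1 = (0.000000, -0.035648), k2 = (0.000000, -0.018769), k3 = (0.000000, -0.018611), k4 = (0.000000, 0.000000); V <- V + (h/6)(k1 + 2k2 + 2k3 + k4): V^u = 0.5000, V^v = -0.2500


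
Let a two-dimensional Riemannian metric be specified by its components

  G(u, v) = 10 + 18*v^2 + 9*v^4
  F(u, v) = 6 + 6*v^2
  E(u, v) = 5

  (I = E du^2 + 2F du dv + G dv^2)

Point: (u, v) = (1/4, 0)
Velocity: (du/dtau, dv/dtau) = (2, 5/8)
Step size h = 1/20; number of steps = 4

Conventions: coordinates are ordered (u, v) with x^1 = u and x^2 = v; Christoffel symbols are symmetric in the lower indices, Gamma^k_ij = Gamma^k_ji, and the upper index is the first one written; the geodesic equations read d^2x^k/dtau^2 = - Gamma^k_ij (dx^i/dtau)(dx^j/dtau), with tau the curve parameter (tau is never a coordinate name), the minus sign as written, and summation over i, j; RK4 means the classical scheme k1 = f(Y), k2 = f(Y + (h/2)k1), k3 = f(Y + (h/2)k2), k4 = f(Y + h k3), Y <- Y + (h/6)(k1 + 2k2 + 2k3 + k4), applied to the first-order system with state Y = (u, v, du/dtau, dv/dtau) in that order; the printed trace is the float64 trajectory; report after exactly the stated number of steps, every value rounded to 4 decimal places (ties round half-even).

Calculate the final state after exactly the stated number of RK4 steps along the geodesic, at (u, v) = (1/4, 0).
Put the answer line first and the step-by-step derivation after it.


Answer: u = 0.6497, v = 0.1246, du/dtau = 1.9959, dv/dtau = 0.6188

f(Y) = (du/dtau, dv/dtau, -Gamma^u_ij Y'^i Y'^j, -Gamma^v_ij Y'^i Y'^j) with the Gammas evaluated at the stage position; h = 0.050000; intermediate values shown to 6 dp
step 0: u = 0.2500, v = 0.0000, du/dtau = 2.0000, dv/dtau = 0.6250
step 1:
  k1: at (u, v) = (0.250000, 0.000000), (du/dtau, dv/dtau) = (2.000000, 0.625000); Gamma_uuu = 0.000000, Gamma_uuv = 0.000000, Gamma_uvv = 0.000000, Gamma_vuu = 0.000000, Gamma_vuv = 0.000000, Gamma_vvv = 0.000000; k1 = (2.000000, 0.625000, 0.000000, 0.000000)
  k2: at (u, v) = (0.300000, 0.015625), (du/dtau, dv/dtau) = (2.000000, 0.625000); Gamma_uuu = 0.000000, Gamma_uuv = 0.000000, Gamma_uvv = 0.013389, Gamma_vuu = 0.000000, Gamma_vuv = 0.000000, Gamma_vvv = 0.020088; k2 = (2.000000, 0.625000, -0.005230, -0.007847)
  k3: at (u, v) = (0.300000, 0.015625), (du/dtau, dv/dtau) = (1.999869, 0.624804); Gamma_uuu = 0.000000, Gamma_uuv = 0.000000, Gamma_uvv = 0.013389, Gamma_vuu = 0.000000, Gamma_vuv = 0.000000, Gamma_vvv = 0.020088; k3 = (1.999869, 0.624804, -0.005227, -0.007842)
  k4: at (u, v) = (0.349993, 0.031240), (du/dtau, dv/dtau) = (1.999739, 0.624608); Gamma_uuu = 0.000000, Gamma_uuv = 0.000000, Gamma_uvv = 0.026744, Gamma_vuu = 0.000000, Gamma_vuv = 0.000000, Gamma_vvv = 0.040155; k4 = (1.999739, 0.624608, -0.010434, -0.015666)
  Y <- Y + (h/6)(k1 + 2k2 + 2k3 + k4): u = 0.3500, v = 0.0312, du/dtau = 1.9997, dv/dtau = 0.6246
step 2:
  k1: at (u, v) = (0.349996, 0.031243), (du/dtau, dv/dtau) = (1.999739, 0.624608); Gamma_uuu = 0.000000, Gamma_uuv = 0.000000, Gamma_uvv = 0.026747, Gamma_vuu = 0.000000, Gamma_vuv = 0.000000, Gamma_vvv = 0.040159; k1 = (1.999739, 0.624608, -0.010435, -0.015667)
  k2: at (u, v) = (0.399989, 0.046859), (du/dtau, dv/dtau) = (1.999478, 0.624216); Gamma_uuu = 0.000000, Gamma_uuv = 0.000000, Gamma_uvv = 0.040051, Gamma_vuu = 0.000000, Gamma_vuv = 0.000000, Gamma_vvv = 0.060209; k2 = (1.999478, 0.624216, -0.015606, -0.023460)
  k3: at (u, v) = (0.399983, 0.046849), (du/dtau, dv/dtau) = (1.999349, 0.624021); Gamma_uuu = 0.000000, Gamma_uuv = 0.000000, Gamma_uvv = 0.040043, Gamma_vuu = 0.000000, Gamma_vuv = 0.000000, Gamma_vvv = 0.060196; k3 = (1.999349, 0.624021, -0.015593, -0.023441)
  k4: at (u, v) = (0.449963, 0.062445), (du/dtau, dv/dtau) = (1.998959, 0.623436); Gamma_uuu = 0.000000, Gamma_uuv = 0.000000, Gamma_uvv = 0.053256, Gamma_vuu = 0.000000, Gamma_vuv = 0.000000, Gamma_vvv = 0.080196; k4 = (1.998959, 0.623436, -0.020699, -0.031170)
  Y <- Y + (h/6)(k1 + 2k2 + 2k3 + k4): u = 0.4500, v = 0.0624, du/dtau = 1.9990, dv/dtau = 0.6234
step 3:
  k1: at (u, v) = (0.449965, 0.062448), (du/dtau, dv/dtau) = (1.998959, 0.623436); Gamma_uuu = 0.000000, Gamma_uuv = 0.000000, Gamma_uvv = 0.053259, Gamma_vuu = 0.000000, Gamma_vuv = 0.000000, Gamma_vvv = 0.080200; k1 = (1.998959, 0.623436, -0.020700, -0.031172)
  k2: at (u, v) = (0.499939, 0.078034), (du/dtau, dv/dtau) = (1.998442, 0.622657); Gamma_uuu = 0.000000, Gamma_uuv = 0.000000, Gamma_uvv = 0.066365, Gamma_vuu = 0.000000, Gamma_vuv = 0.000000, Gamma_vvv = 0.100153; k2 = (1.998442, 0.622657, -0.025730, -0.038830)
  k3: at (u, v) = (0.499926, 0.078014), (du/dtau, dv/dtau) = (1.998316, 0.622465); Gamma_uuu = 0.000000, Gamma_uuv = 0.000000, Gamma_uvv = 0.066349, Gamma_vuu = 0.000000, Gamma_vuv = 0.000000, Gamma_vvv = 0.100129; k3 = (1.998316, 0.622465, -0.025708, -0.038796)
  k4: at (u, v) = (0.549881, 0.093571), (du/dtau, dv/dtau) = (1.997674, 0.621496); Gamma_uuu = 0.000000, Gamma_uuv = 0.000000, Gamma_uvv = 0.079307, Gamma_vuu = 0.000000, Gamma_vuv = 0.000000, Gamma_vvv = 0.120002; k4 = (1.997674, 0.621496, -0.030633, -0.046352)
  Y <- Y + (h/6)(k1 + 2k2 + 2k3 + k4): u = 0.5499, v = 0.0936, du/dtau = 1.9977, dv/dtau = 0.6215
step 4:
  k1: at (u, v) = (0.549883, 0.093574), (du/dtau, dv/dtau) = (1.997674, 0.621496); Gamma_uuu = 0.000000, Gamma_uuv = 0.000000, Gamma_uvv = 0.079310, Gamma_vuu = 0.000000, Gamma_vuv = 0.000000, Gamma_vvv = 0.120006; k1 = (1.997674, 0.621496, -0.030634, -0.046353)
  k2: at (u, v) = (0.599825, 0.109112), (du/dtau, dv/dtau) = (1.996908, 0.620337); Gamma_uuu = 0.000000, Gamma_uuv = 0.000000, Gamma_uvv = 0.092106, Gamma_vuu = 0.000000, Gamma_vuv = 0.000000, Gamma_vvv = 0.139804; k2 = (1.996908, 0.620337, -0.035444, -0.053799)
  k3: at (u, v) = (0.599806, 0.109083), (du/dtau, dv/dtau) = (1.996788, 0.620151); Gamma_uuu = 0.000000, Gamma_uuv = 0.000000, Gamma_uvv = 0.092082, Gamma_vuu = 0.000000, Gamma_vuv = 0.000000, Gamma_vvv = 0.139767; k3 = (1.996788, 0.620151, -0.035414, -0.053753)
  k4: at (u, v) = (0.649723, 0.124582), (du/dtau, dv/dtau) = (1.995904, 0.618809); Gamma_uuu = 0.000000, Gamma_uuv = 0.000000, Gamma_uvv = 0.104679, Gamma_vuu = 0.000000, Gamma_vuv = 0.000000, Gamma_vvv = 0.159456; k4 = (1.995904, 0.618809, -0.040084, -0.061060)
  Y <- Y + (h/6)(k1 + 2k2 + 2k3 + k4): u = 0.6497, v = 0.1246, du/dtau = 1.9959, dv/dtau = 0.6188


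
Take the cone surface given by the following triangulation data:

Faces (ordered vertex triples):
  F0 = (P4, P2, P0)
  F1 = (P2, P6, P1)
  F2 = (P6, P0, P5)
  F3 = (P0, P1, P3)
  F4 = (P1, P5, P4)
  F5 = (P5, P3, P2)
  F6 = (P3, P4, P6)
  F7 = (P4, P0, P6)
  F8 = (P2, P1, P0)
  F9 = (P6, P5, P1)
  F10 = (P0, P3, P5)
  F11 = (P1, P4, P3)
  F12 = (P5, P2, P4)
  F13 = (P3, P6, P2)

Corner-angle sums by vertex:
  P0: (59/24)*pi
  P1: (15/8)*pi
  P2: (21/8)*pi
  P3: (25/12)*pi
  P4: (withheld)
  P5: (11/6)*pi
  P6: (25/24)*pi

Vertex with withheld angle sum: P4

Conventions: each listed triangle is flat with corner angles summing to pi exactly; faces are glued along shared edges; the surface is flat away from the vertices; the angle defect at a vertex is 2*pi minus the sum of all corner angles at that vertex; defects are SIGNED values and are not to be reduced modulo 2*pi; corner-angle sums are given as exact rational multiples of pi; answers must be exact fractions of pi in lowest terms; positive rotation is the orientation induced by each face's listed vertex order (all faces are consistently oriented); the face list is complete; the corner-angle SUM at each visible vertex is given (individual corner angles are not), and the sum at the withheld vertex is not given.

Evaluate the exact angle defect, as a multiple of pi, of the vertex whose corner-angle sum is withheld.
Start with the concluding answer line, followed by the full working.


Answer: defect(P4) = -pi/12

V = 7, E = 21, F = 14; chi = V - E + F = 0
Gauss-Bonnet: total defect = 2*pi*chi = 0; visible defects sum to pi/12


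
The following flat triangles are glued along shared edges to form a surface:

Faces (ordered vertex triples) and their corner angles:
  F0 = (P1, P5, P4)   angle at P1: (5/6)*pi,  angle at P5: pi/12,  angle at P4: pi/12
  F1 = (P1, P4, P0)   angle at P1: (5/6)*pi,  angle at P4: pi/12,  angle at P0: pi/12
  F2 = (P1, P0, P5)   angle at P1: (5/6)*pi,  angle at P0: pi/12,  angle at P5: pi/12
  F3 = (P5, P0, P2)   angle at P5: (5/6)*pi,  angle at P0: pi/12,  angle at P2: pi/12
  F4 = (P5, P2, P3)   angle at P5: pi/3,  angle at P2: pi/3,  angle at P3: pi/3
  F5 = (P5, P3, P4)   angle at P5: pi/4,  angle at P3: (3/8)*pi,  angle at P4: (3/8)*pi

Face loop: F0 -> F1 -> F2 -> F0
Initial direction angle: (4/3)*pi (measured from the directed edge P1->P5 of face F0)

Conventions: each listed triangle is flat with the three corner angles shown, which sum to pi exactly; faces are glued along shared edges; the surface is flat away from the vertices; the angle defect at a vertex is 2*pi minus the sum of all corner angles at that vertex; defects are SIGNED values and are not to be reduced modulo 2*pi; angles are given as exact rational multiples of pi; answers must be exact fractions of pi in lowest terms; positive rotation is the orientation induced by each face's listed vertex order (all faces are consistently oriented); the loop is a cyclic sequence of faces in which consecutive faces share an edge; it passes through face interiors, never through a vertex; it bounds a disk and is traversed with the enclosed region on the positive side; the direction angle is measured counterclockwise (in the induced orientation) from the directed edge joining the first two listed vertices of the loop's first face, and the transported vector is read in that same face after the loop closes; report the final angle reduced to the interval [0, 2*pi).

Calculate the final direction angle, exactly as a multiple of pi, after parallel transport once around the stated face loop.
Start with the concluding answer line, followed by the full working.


Answer: final direction angle = (5/6)*pi

enclosed vertex P1: corner angles sum to (5/2)*pi, defect = 2*pi - (5/2)*pi = -pi/2
final direction = starting direction + enclosed defect total, reduced mod 2*pi (induced orientation)
final angle = (4/3)*pi - pi/2 = (5/6)*pi (mod 2*pi)


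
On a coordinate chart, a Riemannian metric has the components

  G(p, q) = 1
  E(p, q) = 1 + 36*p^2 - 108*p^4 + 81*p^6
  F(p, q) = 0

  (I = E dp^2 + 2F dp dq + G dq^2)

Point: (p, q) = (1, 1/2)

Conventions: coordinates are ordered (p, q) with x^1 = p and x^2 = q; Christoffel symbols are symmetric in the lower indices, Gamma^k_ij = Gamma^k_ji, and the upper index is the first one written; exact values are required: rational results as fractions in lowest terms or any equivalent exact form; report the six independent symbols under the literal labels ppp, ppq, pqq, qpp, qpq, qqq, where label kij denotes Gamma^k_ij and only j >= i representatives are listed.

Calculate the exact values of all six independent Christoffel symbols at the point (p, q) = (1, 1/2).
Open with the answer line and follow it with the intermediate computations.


Answer: Gamma_ppp = 63/10, Gamma_ppq = 0, Gamma_pqq = 0, Gamma_qpp = 0, Gamma_qpq = 0, Gamma_qqq = 0

E = 10, F = 0, G = 1 at the point
E_p = 126, E_q = 0, F_p = 0, F_q = 0, G_p = 0, G_q = 0
EG - F^2 = 10;  g^inv = (1/10) * [[1, 0], [0, 10]]
first-kind symbols [ij,l] = (1/2)(d_i g_jl + d_j g_il - d_l g_ij): [pp,p] = E_p/2 = 63, [pp,q] = F_p - E_q/2 = 0, [pq,p] = E_q/2 = 0, [pq,q] = G_p/2 = 0, [qq,p] = F_q - G_p/2 = 0, [qq,q] = G_q/2 = 0
Gamma^p_ij = (G*[ij,p] - F*[ij,q])/(EG - F^2), Gamma^q_ij = (E*[ij,q] - F*[ij,p])/(EG - F^2)


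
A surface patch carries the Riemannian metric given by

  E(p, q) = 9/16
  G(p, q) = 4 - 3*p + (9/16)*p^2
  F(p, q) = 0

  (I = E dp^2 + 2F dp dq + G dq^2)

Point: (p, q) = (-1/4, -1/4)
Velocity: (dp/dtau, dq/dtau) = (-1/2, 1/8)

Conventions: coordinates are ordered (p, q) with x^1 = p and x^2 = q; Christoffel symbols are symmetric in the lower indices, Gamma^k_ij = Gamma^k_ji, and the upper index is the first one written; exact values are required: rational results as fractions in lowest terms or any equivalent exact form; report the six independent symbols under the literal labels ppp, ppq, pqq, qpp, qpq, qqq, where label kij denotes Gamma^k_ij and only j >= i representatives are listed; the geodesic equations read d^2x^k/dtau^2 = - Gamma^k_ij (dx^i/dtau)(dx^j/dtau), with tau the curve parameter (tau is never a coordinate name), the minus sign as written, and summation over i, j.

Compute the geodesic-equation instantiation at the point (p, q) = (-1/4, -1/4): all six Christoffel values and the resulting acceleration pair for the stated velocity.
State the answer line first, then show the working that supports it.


Answer: Gamma_ppp = 0, Gamma_ppq = 0, Gamma_pqq = 35/12, Gamma_qpp = 0, Gamma_qpq = -12/35, Gamma_qqq = 0; accelerations (d^2p/dtau^2, d^2q/dtau^2) = (-35/768, -3/70)

E = 9/16, F = 0, G = 1225/256 at the point
E_p = 0, E_q = 0, F_p = 0, F_q = 0, G_p = -105/32, G_q = 0
EG - F^2 = 11025/4096;  g^inv = (4096/11025) * [[1225/256, 0], [0, 9/16]]
first-kind symbols [ij,l] = (1/2)(d_i g_jl + d_j g_il - d_l g_ij): [pp,p] = E_p/2 = 0, [pp,q] = F_p - E_q/2 = 0, [pq,p] = E_q/2 = 0, [pq,q] = G_p/2 = -105/64, [qq,p] = F_q - G_p/2 = 105/64, [qq,q] = G_q/2 = 0
Gamma^p_ij = (G*[ij,p] - F*[ij,q])/(EG - F^2), Gamma^q_ij = (E*[ij,q] - F*[ij,p])/(EG - F^2)
Gamma_ppp = 0, Gamma_ppq = 0, Gamma_pqq = 35/12, Gamma_qpp = 0, Gamma_qpq = -12/35, Gamma_qqq = 0
d^2p/dtau^2 = -(Gamma_ppp*(-1/2)^2 + 2*Gamma_ppq*(-1/2)*(1/8) + Gamma_pqq*(1/8)^2) = -35/768
d^2q/dtau^2 = -(Gamma_qpp*(-1/2)^2 + 2*Gamma_qpq*(-1/2)*(1/8) + Gamma_qqq*(1/8)^2) = -3/70


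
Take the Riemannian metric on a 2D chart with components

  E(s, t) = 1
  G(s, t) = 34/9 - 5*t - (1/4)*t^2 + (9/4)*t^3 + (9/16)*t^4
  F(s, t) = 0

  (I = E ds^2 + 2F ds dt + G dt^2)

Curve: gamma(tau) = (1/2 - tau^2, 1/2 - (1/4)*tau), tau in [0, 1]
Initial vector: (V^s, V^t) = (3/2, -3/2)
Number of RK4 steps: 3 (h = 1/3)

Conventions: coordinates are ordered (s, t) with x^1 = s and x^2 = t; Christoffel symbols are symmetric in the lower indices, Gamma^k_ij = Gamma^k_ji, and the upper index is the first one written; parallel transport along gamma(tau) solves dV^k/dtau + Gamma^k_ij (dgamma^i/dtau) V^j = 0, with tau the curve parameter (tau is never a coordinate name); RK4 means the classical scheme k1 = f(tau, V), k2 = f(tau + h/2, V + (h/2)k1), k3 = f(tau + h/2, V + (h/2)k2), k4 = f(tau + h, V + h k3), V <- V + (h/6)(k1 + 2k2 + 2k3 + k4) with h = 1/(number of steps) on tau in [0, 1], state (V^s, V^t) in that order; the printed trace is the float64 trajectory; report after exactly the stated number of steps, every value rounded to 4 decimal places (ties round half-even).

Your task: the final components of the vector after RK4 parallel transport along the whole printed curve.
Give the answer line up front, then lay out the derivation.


Answer: V^s = 1.5000, V^t = -1.1626

gamma'(tau) = (-2*tau, -1/4); f(tau, V)^k = -Gamma^k_ij(gamma(tau)) gamma'^i(tau) V^j; h = 1/3; intermediate values shown to 6 dp
curve data and Christoffel symbols at the stage parameters:
  tau = 0.000000: gamma = (0.500000, 0.500000), gamma' = (0.000000, -0.250000); Gamma_sss = 0.000000, Gamma_sst = 0.000000, Gamma_stt = 0.000000, Gamma_tss = 0.000000, Gamma_tst = 0.000000, Gamma_ttt = -1.071125
  tau = 0.166667: gamma = (0.472222, 0.458333), gamma' = (-0.333333, -0.250000); Gamma_sss = 0.000000, Gamma_sst = 0.000000, Gamma_stt = 0.000000, Gamma_tss = 0.000000, Gamma_tst = 0.000000, Gamma_ttt = -1.072972
  tau = 0.333333: gamma = (0.388889, 0.416667), gamma' = (-0.666667, -0.250000); Gamma_sss = 0.000000, Gamma_sst = 0.000000, Gamma_stt = 0.000000, Gamma_tss = 0.000000, Gamma_tst = 0.000000, Gamma_ttt = -1.057950
  tau = 0.500000: gamma = (0.250000, 0.375000), gamma' = (-1.000000, -0.250000); Gamma_sss = 0.000000, Gamma_sst = 0.000000, Gamma_stt = 0.000000, Gamma_tss = 0.000000, Gamma_tst = 0.000000, Gamma_ttt = -1.031249
  tau = 0.666667: gamma = (0.055556, 0.333333), gamma' = (-1.333333, -0.250000); Gamma_sss = 0.000000, Gamma_sst = 0.000000, Gamma_stt = 0.000000, Gamma_tss = 0.000000, Gamma_tst = 0.000000, Gamma_ttt = -0.996805
  tau = 0.833333: gamma = (-0.194444, 0.291667), gamma' = (-1.666667, -0.250000); Gamma_sss = 0.000000, Gamma_sst = 0.000000, Gamma_stt = 0.000000, Gamma_tss = 0.000000, Gamma_tst = 0.000000, Gamma_ttt = -0.957516
  tau = 1.000000: gamma = (-0.500000, 0.250000), gamma' = (-2.000000, -0.250000); Gamma_sss = 0.000000, Gamma_sst = 0.000000, Gamma_stt = 0.000000, Gamma_tss = 0.000000, Gamma_tst = 0.000000, Gamma_ttt = -0.915465
step 0: V^s = 1.5000, V^t = -1.5000
step 1: k1 = (0.000000, 0.401672), k2 = (0.000000, 0.384407), k3 = (0.000000, 0.385179), k4 = (0.000000, 0.362773); V <- V + (h/6)(k1 + 2k2 + 2k3 + k4): V^s = 1.5000, V^t = -1.3720
step 2: k1 = (0.000000, 0.362883), k2 = (0.000000, 0.338131), k3 = (0.000000, 0.339195), k4 = (0.000000, 0.313734); V <- V + (h/6)(k1 + 2k2 + 2k3 + k4): V^s = 1.5000, V^t = -1.2592
step 3: k1 = (0.000000, 0.313788), k2 = (0.000000, 0.288901), k3 = (0.000000, 0.289893), k4 = (0.000000, 0.266067); V <- V + (h/6)(k1 + 2k2 + 2k3 + k4): V^s = 1.5000, V^t = -1.1626


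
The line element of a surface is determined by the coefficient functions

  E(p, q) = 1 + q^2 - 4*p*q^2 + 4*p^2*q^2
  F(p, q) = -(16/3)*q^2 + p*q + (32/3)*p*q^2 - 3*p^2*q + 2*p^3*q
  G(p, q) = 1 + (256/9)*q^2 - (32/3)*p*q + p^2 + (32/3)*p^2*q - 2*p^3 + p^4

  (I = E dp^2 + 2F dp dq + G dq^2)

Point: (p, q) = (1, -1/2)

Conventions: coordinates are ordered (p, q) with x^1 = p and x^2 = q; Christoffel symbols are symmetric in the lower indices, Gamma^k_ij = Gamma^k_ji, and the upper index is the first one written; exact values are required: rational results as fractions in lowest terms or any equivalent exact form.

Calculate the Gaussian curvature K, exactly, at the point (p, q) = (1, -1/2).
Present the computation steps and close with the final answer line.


E = 5/4, F = 4/3, G = 73/9, EG - F^2 = 301/36 at the point
E_p = 1, E_q = -1, F_p = 13/6, F_q = -16/3, G_p = -16/3, G_q = -256/9
E_qq = 2, F_pq = -29/3, G_pp = -26/3
K follows from Brioschi's formula, (det M1 - det M2)/(EG - F^2)^2.
M1 = [[-E_qq/2 + F_pq - G_pp/2, E_p/2, F_p - E_q/2], [F_q - G_p/2, E, F], [G_q/2, F, G]] = [[-19/3, 1/2, 8/3], [-8/3, 5/4, 4/3], [-128/9, 4/3, 73/9]]; det M1 = -493/36
M2 = [[0, E_q/2, G_p/2], [E_q/2, E, F], [G_p/2, F, G]] = [[0, -1/2, -8/3], [-1/2, 5/4, 4/3], [-8/3, 4/3, 73/9]]; det M2 = -265/36
det M1 - det M2 = -19/3; K = -19/3 / (301/36)^2 = -8208/90601

Answer: K = -8208/90601


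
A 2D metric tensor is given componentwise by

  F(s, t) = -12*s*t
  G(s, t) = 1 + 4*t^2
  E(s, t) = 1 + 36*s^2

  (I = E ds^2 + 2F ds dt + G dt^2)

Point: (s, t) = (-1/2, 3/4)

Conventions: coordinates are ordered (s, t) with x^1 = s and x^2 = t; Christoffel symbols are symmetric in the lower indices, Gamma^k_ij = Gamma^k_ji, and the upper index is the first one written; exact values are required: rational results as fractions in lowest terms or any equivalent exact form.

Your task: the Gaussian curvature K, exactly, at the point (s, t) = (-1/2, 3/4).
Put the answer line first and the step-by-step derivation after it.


Answer: K = -192/2401

E = 10, F = 9/2, G = 13/4, EG - F^2 = 49/4 at the point
E_s = -36, E_t = 0, F_s = -9, F_t = 6, G_s = 0, G_t = 6
E_tt = 0, F_st = -12, G_ss = 0
By Brioschi, K is (det M1 - det M2) divided by (EG - F^2) squared.
M1 = [[-E_tt/2 + F_st - G_ss/2, E_s/2, F_s - E_t/2], [F_t - G_s/2, E, F], [G_t/2, F, G]] = [[-12, -18, -9], [6, 10, 9/2], [3, 9/2, 13/4]]; det M1 = -12
M2 = [[0, E_t/2, G_s/2], [E_t/2, E, F], [G_s/2, F, G]] = [[0, 0, 0], [0, 10, 9/2], [0, 9/2, 13/4]]; det M2 = 0
det M1 - det M2 = -12; K = -12 / (49/4)^2 = -192/2401


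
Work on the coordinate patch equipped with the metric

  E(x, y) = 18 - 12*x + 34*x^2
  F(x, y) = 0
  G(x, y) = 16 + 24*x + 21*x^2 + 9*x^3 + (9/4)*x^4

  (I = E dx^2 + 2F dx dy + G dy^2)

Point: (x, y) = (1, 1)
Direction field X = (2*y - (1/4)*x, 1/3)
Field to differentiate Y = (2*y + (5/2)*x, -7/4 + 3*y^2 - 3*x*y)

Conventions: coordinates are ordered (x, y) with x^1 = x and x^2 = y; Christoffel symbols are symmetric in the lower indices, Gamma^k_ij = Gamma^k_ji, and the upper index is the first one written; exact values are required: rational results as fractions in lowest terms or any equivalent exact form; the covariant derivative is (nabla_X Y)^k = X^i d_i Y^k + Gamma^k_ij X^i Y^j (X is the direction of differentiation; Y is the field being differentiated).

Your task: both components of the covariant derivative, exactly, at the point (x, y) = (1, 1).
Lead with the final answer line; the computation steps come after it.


Answer: (nabla_X Y)^x = 5423/480, (nabla_X Y)^y = -91/17

E = 40, F = 0, G = 289/4 at the point
E_x = 56, E_y = 0, F_x = 0, F_y = 0, G_x = 102, G_y = 0
EG - F^2 = 2890;  g^inv = (1/2890) * [[289/4, 0], [0, 40]]
first-kind symbols [ij,l] = (1/2)(d_i g_jl + d_j g_il - d_l g_ij): [xx,x] = E_x/2 = 28, [xx,y] = F_x - E_y/2 = 0, [xy,x] = E_y/2 = 0, [xy,y] = G_x/2 = 51, [yy,x] = F_y - G_x/2 = -51, [yy,y] = G_y/2 = 0
Gamma^x_ij = (G*[ij,x] - F*[ij,y])/(EG - F^2), Gamma^y_ij = (E*[ij,y] - F*[ij,x])/(EG - F^2)
Gamma_xxx = 7/10, Gamma_xxy = 0, Gamma_xyy = -51/40, Gamma_yxx = 0, Gamma_yxy = 12/17, Gamma_yyy = 0
X = (7/4, 1/3), Y = (9/2, -7/4) at the point


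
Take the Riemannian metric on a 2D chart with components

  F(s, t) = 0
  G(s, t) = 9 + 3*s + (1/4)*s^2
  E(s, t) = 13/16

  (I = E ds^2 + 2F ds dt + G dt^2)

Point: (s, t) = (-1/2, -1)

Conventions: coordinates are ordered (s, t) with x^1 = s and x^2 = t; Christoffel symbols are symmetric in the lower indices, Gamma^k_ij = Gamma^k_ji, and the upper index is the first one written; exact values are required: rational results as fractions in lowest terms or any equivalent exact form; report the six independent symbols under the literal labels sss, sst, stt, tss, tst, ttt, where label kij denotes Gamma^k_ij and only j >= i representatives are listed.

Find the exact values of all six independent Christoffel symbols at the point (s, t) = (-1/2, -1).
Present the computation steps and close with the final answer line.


E = 13/16, F = 0, G = 121/16 at the point
E_s = 0, E_t = 0, F_s = 0, F_t = 0, G_s = 11/4, G_t = 0
EG - F^2 = 1573/256;  g^inv = (256/1573) * [[121/16, 0], [0, 13/16]]
first-kind symbols [ij,l] = (1/2)(d_i g_jl + d_j g_il - d_l g_ij): [ss,s] = E_s/2 = 0, [ss,t] = F_s - E_t/2 = 0, [st,s] = E_t/2 = 0, [st,t] = G_s/2 = 11/8, [tt,s] = F_t - G_s/2 = -11/8, [tt,t] = G_t/2 = 0
Gamma^s_ij = (G*[ij,s] - F*[ij,t])/(EG - F^2), Gamma^t_ij = (E*[ij,t] - F*[ij,s])/(EG - F^2)

Answer: Gamma_sss = 0, Gamma_sst = 0, Gamma_stt = -22/13, Gamma_tss = 0, Gamma_tst = 2/11, Gamma_ttt = 0


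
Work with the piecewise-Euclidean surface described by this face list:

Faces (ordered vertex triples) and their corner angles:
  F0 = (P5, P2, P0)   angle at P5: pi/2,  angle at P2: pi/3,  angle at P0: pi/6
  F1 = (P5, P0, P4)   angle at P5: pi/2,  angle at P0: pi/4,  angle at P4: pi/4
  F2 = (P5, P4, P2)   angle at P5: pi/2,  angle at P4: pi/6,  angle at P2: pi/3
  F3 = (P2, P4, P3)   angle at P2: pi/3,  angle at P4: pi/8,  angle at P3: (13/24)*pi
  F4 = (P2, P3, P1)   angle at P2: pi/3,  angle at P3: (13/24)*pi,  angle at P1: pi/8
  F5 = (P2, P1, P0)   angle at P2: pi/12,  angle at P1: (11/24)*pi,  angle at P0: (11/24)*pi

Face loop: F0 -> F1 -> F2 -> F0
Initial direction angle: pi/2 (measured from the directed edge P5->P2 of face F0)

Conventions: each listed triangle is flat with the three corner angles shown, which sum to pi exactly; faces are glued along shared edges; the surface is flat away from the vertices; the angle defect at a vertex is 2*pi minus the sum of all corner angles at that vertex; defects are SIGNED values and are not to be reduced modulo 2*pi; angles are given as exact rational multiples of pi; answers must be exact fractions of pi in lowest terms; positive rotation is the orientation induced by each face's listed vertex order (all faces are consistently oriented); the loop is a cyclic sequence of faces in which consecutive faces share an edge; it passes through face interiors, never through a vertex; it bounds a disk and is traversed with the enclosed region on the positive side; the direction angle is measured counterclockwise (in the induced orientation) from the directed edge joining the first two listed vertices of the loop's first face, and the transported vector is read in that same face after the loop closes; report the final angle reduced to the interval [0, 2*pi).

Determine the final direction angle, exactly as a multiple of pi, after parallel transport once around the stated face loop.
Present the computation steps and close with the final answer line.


enclosed vertex P5: corner angles sum to (3/2)*pi, defect = 2*pi - (3/2)*pi = pi/2
adding the enclosed defects to the starting angle (mod 2*pi, induced orientation) gives the holonomy
final angle = pi/2 + pi/2 = pi (mod 2*pi)

Answer: final direction angle = pi


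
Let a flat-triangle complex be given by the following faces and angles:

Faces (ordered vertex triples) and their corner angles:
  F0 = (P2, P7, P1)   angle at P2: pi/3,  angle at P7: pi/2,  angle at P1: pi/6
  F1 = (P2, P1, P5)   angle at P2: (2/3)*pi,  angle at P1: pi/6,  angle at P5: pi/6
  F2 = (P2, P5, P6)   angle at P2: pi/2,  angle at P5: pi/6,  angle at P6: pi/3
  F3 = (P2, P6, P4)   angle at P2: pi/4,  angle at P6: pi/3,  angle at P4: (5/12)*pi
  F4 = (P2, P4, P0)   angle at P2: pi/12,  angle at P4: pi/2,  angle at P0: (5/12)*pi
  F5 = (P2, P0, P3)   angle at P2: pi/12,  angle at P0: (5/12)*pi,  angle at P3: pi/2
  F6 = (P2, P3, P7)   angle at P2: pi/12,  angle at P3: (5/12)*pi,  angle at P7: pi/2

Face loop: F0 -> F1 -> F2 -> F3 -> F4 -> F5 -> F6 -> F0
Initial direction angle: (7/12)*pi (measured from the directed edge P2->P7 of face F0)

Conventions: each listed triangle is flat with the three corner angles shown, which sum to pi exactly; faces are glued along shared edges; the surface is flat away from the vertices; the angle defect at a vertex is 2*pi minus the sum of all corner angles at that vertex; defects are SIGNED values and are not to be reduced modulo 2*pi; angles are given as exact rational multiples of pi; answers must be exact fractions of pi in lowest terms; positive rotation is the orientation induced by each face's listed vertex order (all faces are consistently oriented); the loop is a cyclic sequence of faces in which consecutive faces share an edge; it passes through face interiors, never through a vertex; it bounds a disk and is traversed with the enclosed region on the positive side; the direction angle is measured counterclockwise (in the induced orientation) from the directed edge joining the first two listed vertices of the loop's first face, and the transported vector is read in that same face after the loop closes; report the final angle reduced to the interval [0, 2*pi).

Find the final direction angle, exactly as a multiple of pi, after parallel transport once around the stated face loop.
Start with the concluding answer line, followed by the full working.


Answer: final direction angle = (7/12)*pi

enclosed vertex P2: corner angles sum to 2*pi, defect = 2*pi - 2*pi = 0
the rotation equals the total enclosed defect, so the final angle is initial + defects (mod 2*pi)
final angle = (7/12)*pi + 0 = (7/12)*pi (mod 2*pi)


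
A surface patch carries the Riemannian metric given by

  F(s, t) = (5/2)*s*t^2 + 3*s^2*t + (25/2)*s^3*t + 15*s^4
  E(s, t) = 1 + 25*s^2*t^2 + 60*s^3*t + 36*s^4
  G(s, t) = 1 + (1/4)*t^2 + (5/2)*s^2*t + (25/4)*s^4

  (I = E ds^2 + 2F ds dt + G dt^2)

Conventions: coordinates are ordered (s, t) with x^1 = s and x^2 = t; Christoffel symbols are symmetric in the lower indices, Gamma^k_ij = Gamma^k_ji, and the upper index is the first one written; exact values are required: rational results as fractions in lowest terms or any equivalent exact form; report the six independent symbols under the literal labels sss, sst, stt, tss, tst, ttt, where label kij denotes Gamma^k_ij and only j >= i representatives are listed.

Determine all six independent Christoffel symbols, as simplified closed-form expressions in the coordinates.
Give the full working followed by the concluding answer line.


E = 1 + 25*s^2*t^2 + 60*s^3*t + 36*s^4; F = (5/2)*s*t^2 + 3*s^2*t + (25/2)*s^3*t + 15*s^4; G = 1 + (1/4)*t^2 + (5/2)*s^2*t + (25/4)*s^4
Gamma^k_ij = (1/2) g^{kl} (d_i g_jl + d_j g_il - d_l g_ij), with g^inv = (1/(EG-F^2)) [[G, -F], [-F, E]]
first partials: E_s = 50*s*t^2 + 180*s^2*t + 144*s^3, E_t = 50*s^2*t + 60*s^3, F_s = (5/2)*t^2 + 6*s*t + (75/2)*s^2*t + 60*s^3, F_t = 5*s*t + 3*s^2 + (25/2)*s^3, G_s = 5*s*t + 25*s^3, G_t = (1/2)*t + (5/2)*s^2
D = EG - F^2 = 1 + (1/4)*t^2 + (5/2)*s^2*t + 25*s^2*t^2 + 60*s^3*t + (169/4)*s^4
expanded: Gamma^s_ss = (G E_s - 2F F_s + F E_t)/(2D), Gamma^s_st = (G E_t - F G_s)/(2D), Gamma^s_tt = (2G F_t - G G_s - F G_t)/(2D), Gamma^t_ss = (2E F_s - E E_t - F E_s)/(2D), Gamma^t_st = (E G_s - F E_t)/(2D), Gamma^t_tt = (E G_t - 2F F_t + F G_s)/(2D); substitute and cancel common factors

Answer: Gamma_sss = (288*s^3 + 360*s^2*t + 100*s*t^2)/(169*s^4 + 240*s^3*t + 100*s^2*t^2 + 10*s^2*t + t^2 + 4), Gamma_sst = (120*s^3 + 100*s^2*t)/(169*s^4 + 240*s^3*t + 100*s^2*t^2 + 10*s^2*t + t^2 + 4), Gamma_stt = (12*s^2 + 10*s*t)/(169*s^4 + 240*s^3*t + 100*s^2*t^2 + 10*s^2*t + t^2 + 4), Gamma_tss = (120*s^3 + 50*s^2*t + 24*s*t + 10*t^2)/(169*s^4 + 240*s^3*t + 100*s^2*t^2 + 10*s^2*t + t^2 + 4), Gamma_tst = (50*s^3 + 10*s*t)/(169*s^4 + 240*s^3*t + 100*s^2*t^2 + 10*s^2*t + t^2 + 4), Gamma_ttt = (5*s^2 + t)/(169*s^4 + 240*s^3*t + 100*s^2*t^2 + 10*s^2*t + t^2 + 4)


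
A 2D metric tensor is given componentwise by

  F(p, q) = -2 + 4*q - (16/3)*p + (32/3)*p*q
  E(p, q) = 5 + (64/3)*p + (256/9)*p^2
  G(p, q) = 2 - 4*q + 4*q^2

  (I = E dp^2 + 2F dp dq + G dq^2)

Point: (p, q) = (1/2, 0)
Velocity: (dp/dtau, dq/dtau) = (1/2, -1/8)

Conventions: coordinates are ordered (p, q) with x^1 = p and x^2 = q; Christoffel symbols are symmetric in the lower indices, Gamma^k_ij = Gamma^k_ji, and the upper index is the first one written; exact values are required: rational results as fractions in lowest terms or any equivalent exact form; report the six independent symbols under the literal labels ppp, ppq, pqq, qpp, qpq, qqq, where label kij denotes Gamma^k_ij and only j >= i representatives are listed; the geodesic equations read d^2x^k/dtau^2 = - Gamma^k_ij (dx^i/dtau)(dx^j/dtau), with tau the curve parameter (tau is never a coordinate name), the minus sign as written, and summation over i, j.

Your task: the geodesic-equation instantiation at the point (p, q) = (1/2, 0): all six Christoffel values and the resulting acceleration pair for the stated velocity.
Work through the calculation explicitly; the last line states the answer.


E = 205/9, F = -14/3, G = 2 at the point
E_p = 448/9, E_q = 0, F_p = -16/3, F_q = 28/3, G_p = 0, G_q = -4
EG - F^2 = 214/9;  g^inv = (9/214) * [[2, 14/3], [14/3, 205/9]]
first-kind symbols [ij,l] = (1/2)(d_i g_jl + d_j g_il - d_l g_ij): [pp,p] = E_p/2 = 224/9, [pp,q] = F_p - E_q/2 = -16/3, [pq,p] = E_q/2 = 0, [pq,q] = G_p/2 = 0, [qq,p] = F_q - G_p/2 = 28/3, [qq,q] = G_q/2 = -2
Gamma^p_ij = (G*[ij,p] - F*[ij,q])/(EG - F^2), Gamma^q_ij = (E*[ij,q] - F*[ij,p])/(EG - F^2)
Gamma_ppp = 112/107, Gamma_ppq = 0, Gamma_pqq = 42/107, Gamma_qpp = -24/107, Gamma_qpq = 0, Gamma_qqq = -9/107
d^2p/dtau^2 = -(Gamma_ppp*(1/2)^2 + 2*Gamma_ppq*(1/2)*(-1/8) + Gamma_pqq*(-1/8)^2) = -917/3424
d^2q/dtau^2 = -(Gamma_qpp*(1/2)^2 + 2*Gamma_qpq*(1/2)*(-1/8) + Gamma_qqq*(-1/8)^2) = 393/6848

Answer: Gamma_ppp = 112/107, Gamma_ppq = 0, Gamma_pqq = 42/107, Gamma_qpp = -24/107, Gamma_qpq = 0, Gamma_qqq = -9/107; accelerations (d^2p/dtau^2, d^2q/dtau^2) = (-917/3424, 393/6848)


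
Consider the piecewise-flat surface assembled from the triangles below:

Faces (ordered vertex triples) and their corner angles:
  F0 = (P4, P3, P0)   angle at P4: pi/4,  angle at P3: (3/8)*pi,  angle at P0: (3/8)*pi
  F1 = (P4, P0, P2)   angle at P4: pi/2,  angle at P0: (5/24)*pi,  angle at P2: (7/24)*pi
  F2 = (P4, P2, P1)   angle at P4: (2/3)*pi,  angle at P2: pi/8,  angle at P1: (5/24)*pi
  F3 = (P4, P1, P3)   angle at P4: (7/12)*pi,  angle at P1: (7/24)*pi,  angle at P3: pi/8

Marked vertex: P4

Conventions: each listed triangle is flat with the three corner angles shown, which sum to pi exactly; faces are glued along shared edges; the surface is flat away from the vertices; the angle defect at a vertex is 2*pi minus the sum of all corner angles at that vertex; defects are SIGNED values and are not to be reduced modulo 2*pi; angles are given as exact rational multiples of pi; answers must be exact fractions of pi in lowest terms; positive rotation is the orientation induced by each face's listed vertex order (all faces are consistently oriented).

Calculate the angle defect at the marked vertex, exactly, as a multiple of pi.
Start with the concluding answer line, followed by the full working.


Answer: defect(P4) = 0

Sum of corner angles at P4: 2*pi
defect = 2*pi - 2*pi


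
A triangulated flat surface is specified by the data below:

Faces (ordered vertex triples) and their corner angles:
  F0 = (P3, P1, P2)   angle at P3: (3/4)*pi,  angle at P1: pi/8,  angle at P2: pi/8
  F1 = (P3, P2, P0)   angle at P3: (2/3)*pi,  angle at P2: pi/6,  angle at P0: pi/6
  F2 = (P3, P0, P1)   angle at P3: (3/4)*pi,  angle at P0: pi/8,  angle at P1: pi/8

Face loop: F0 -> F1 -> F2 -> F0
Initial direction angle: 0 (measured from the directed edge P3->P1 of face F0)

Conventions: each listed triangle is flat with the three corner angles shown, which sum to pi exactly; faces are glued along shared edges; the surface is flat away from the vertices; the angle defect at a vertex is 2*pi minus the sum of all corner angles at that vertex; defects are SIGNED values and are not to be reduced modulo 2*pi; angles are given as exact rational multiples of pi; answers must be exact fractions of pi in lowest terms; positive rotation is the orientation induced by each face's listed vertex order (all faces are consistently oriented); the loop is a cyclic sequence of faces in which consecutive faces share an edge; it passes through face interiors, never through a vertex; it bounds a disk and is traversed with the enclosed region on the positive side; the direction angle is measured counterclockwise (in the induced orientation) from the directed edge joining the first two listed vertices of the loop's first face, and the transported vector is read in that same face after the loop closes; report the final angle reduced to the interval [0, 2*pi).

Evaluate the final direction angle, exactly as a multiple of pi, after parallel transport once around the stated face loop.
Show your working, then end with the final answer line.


enclosed vertex P3: corner angles sum to (13/6)*pi, defect = 2*pi - (13/6)*pi = -pi/6
by Gauss-Bonnet the loop rotates the vector by the enclosed defect sum (positive orientation, mod 2*pi)
final angle = 0 - pi/6 = (11/6)*pi (mod 2*pi)

Answer: final direction angle = (11/6)*pi


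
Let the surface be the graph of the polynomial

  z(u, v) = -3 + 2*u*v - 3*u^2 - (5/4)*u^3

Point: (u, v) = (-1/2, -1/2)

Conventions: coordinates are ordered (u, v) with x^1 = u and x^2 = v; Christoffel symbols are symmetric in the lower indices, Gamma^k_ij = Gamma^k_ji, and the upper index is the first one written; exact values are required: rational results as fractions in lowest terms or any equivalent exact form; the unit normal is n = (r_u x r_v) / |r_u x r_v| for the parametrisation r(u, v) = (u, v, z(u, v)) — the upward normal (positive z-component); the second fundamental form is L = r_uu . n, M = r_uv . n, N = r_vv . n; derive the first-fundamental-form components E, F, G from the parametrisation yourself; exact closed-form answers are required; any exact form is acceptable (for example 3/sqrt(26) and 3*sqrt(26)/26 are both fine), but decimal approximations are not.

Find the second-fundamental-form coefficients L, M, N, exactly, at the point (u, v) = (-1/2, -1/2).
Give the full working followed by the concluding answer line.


z_u = 17/16, z_v = -1, z_uu = -9/4, z_uv = 2, z_vv = 0
E = 545/256, F = -17/16, G = 2; answer radicand W^2 = 801/256
unnormalised second-form numerators: l = -9/4, m = 2, n = 0; L = l/sqrt(801/256), and similarly M = m/sqrt(W^2), N = n/sqrt(W^2)

Answer: L = -12*sqrt(89)/89, M = 32*sqrt(89)/267, N = 0
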